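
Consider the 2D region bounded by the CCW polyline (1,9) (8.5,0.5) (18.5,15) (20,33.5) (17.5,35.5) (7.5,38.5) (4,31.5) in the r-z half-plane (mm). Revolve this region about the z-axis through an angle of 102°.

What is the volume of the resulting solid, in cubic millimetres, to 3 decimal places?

Profile (r,z), 7 vertices: (1,9) (8.5,0.5) (18.5,15) (20,33.5) (17.5,35.5) (7.5,38.5) (4,31.5)
edge 0: (1,9)→(8.5,0.5)  cross = 1·0.5 − 8.5·9 = -76.0000; (r_i+r_j)·cross = 9.5·-76.0000 = -722.0000
edge 1: (8.5,0.5)→(18.5,15)  cross = 8.5·15 − 18.5·0.5 = 118.2500; (r_i+r_j)·cross = 27·118.2500 = 3192.7500
edge 2: (18.5,15)→(20,33.5)  cross = 18.5·33.5 − 20·15 = 319.7500; (r_i+r_j)·cross = 38.5·319.7500 = 12310.3750
edge 3: (20,33.5)→(17.5,35.5)  cross = 20·35.5 − 17.5·33.5 = 123.7500; (r_i+r_j)·cross = 37.5·123.7500 = 4640.6250
edge 4: (17.5,35.5)→(7.5,38.5)  cross = 17.5·38.5 − 7.5·35.5 = 407.5000; (r_i+r_j)·cross = 25·407.5000 = 10187.5000
edge 5: (7.5,38.5)→(4,31.5)  cross = 7.5·31.5 − 4·38.5 = 82.2500; (r_i+r_j)·cross = 11.5·82.2500 = 945.8750
edge 6: (4,31.5)→(1,9)  cross = 4·9 − 1·31.5 = 4.5000; (r_i+r_j)·cross = 5·4.5000 = 22.5000
Σcross = 980.0000 → A = |Σcross|/2 = 490.0000 mm²
Σ(r_i+r_j)·cross = 30577.6250 → first moment M = |Σ|/6 = 5096.2708
R_c = M/A = 5096.2708/490.0000 = 10.4006 mm
θ = 102° = 1.780236 rad
V = θ·R_c·A = 1.780236·10.4006·490.0000 = 9072.564 mm³

Volume = 9072.564 mm³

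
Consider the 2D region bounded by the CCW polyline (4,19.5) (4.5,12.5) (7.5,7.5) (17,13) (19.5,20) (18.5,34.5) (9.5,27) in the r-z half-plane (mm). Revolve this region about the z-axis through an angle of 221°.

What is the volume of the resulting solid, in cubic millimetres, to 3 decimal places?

Profile (r,z), 7 vertices: (4,19.5) (4.5,12.5) (7.5,7.5) (17,13) (19.5,20) (18.5,34.5) (9.5,27)
edge 0: (4,19.5)→(4.5,12.5)  cross = 4·12.5 − 4.5·19.5 = -37.7500; (r_i+r_j)·cross = 8.5·-37.7500 = -320.8750
edge 1: (4.5,12.5)→(7.5,7.5)  cross = 4.5·7.5 − 7.5·12.5 = -60.0000; (r_i+r_j)·cross = 12·-60.0000 = -720.0000
edge 2: (7.5,7.5)→(17,13)  cross = 7.5·13 − 17·7.5 = -30.0000; (r_i+r_j)·cross = 24.5·-30.0000 = -735.0000
edge 3: (17,13)→(19.5,20)  cross = 17·20 − 19.5·13 = 86.5000; (r_i+r_j)·cross = 36.5·86.5000 = 3157.2500
edge 4: (19.5,20)→(18.5,34.5)  cross = 19.5·34.5 − 18.5·20 = 302.7500; (r_i+r_j)·cross = 38·302.7500 = 11504.5000
edge 5: (18.5,34.5)→(9.5,27)  cross = 18.5·27 − 9.5·34.5 = 171.7500; (r_i+r_j)·cross = 28·171.7500 = 4809.0000
edge 6: (9.5,27)→(4,19.5)  cross = 9.5·19.5 − 4·27 = 77.2500; (r_i+r_j)·cross = 13.5·77.2500 = 1042.8750
Σcross = 510.5000 → A = |Σcross|/2 = 255.2500 mm²
Σ(r_i+r_j)·cross = 18737.7500 → first moment M = |Σ|/6 = 3122.9583
R_c = M/A = 3122.9583/255.2500 = 12.2349 mm
θ = 221° = 3.857178 rad
V = θ·R_c·A = 3.857178·12.2349·255.2500 = 12045.805 mm³

Volume = 12045.805 mm³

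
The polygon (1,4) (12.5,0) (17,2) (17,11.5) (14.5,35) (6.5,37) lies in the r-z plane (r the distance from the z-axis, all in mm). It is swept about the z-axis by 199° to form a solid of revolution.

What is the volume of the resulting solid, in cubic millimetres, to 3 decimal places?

Volume = 14732.106 mm³

Profile (r,z), 6 vertices: (1,4) (12.5,0) (17,2) (17,11.5) (14.5,35) (6.5,37)
edge 0: (1,4)→(12.5,0)  cross = 1·0 − 12.5·4 = -50.0000; (r_i+r_j)·cross = 13.5·-50.0000 = -675.0000
edge 1: (12.5,0)→(17,2)  cross = 12.5·2 − 17·0 = 25.0000; (r_i+r_j)·cross = 29.5·25.0000 = 737.5000
edge 2: (17,2)→(17,11.5)  cross = 17·11.5 − 17·2 = 161.5000; (r_i+r_j)·cross = 34·161.5000 = 5491.0000
edge 3: (17,11.5)→(14.5,35)  cross = 17·35 − 14.5·11.5 = 428.2500; (r_i+r_j)·cross = 31.5·428.2500 = 13489.8750
edge 4: (14.5,35)→(6.5,37)  cross = 14.5·37 − 6.5·35 = 309.0000; (r_i+r_j)·cross = 21·309.0000 = 6489.0000
edge 5: (6.5,37)→(1,4)  cross = 6.5·4 − 1·37 = -11.0000; (r_i+r_j)·cross = 7.5·-11.0000 = -82.5000
Σcross = 862.7500 → A = |Σcross|/2 = 431.3750 mm²
Σ(r_i+r_j)·cross = 25449.8750 → first moment M = |Σ|/6 = 4241.6458
R_c = M/A = 4241.6458/431.3750 = 9.8329 mm
θ = 199° = 3.473205 rad
V = θ·R_c·A = 3.473205·9.8329·431.3750 = 14732.106 mm³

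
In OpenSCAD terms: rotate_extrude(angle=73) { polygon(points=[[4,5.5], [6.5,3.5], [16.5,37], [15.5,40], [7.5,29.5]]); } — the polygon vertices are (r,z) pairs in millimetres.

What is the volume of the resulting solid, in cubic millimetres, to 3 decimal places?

Volume = 2012.426 mm³

Profile (r,z), 5 vertices: (4,5.5) (6.5,3.5) (16.5,37) (15.5,40) (7.5,29.5)
edge 0: (4,5.5)→(6.5,3.5)  cross = 4·3.5 − 6.5·5.5 = -21.7500; (r_i+r_j)·cross = 10.5·-21.7500 = -228.3750
edge 1: (6.5,3.5)→(16.5,37)  cross = 6.5·37 − 16.5·3.5 = 182.7500; (r_i+r_j)·cross = 23·182.7500 = 4203.2500
edge 2: (16.5,37)→(15.5,40)  cross = 16.5·40 − 15.5·37 = 86.5000; (r_i+r_j)·cross = 32·86.5000 = 2768.0000
edge 3: (15.5,40)→(7.5,29.5)  cross = 15.5·29.5 − 7.5·40 = 157.2500; (r_i+r_j)·cross = 23·157.2500 = 3616.7500
edge 4: (7.5,29.5)→(4,5.5)  cross = 7.5·5.5 − 4·29.5 = -76.7500; (r_i+r_j)·cross = 11.5·-76.7500 = -882.6250
Σcross = 328.0000 → A = |Σcross|/2 = 164.0000 mm²
Σ(r_i+r_j)·cross = 9477.0000 → first moment M = |Σ|/6 = 1579.5000
R_c = M/A = 1579.5000/164.0000 = 9.6311 mm
θ = 73° = 1.274090 rad
V = θ·R_c·A = 1.274090·9.6311·164.0000 = 2012.426 mm³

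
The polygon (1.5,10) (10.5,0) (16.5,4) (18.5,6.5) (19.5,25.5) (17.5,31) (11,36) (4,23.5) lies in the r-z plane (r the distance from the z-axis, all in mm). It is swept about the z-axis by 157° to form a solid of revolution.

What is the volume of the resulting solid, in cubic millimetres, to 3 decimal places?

Profile (r,z), 8 vertices: (1.5,10) (10.5,0) (16.5,4) (18.5,6.5) (19.5,25.5) (17.5,31) (11,36) (4,23.5)
edge 0: (1.5,10)→(10.5,0)  cross = 1.5·0 − 10.5·10 = -105.0000; (r_i+r_j)·cross = 12·-105.0000 = -1260.0000
edge 1: (10.5,0)→(16.5,4)  cross = 10.5·4 − 16.5·0 = 42.0000; (r_i+r_j)·cross = 27·42.0000 = 1134.0000
edge 2: (16.5,4)→(18.5,6.5)  cross = 16.5·6.5 − 18.5·4 = 33.2500; (r_i+r_j)·cross = 35·33.2500 = 1163.7500
edge 3: (18.5,6.5)→(19.5,25.5)  cross = 18.5·25.5 − 19.5·6.5 = 345.0000; (r_i+r_j)·cross = 38·345.0000 = 13110.0000
edge 4: (19.5,25.5)→(17.5,31)  cross = 19.5·31 − 17.5·25.5 = 158.2500; (r_i+r_j)·cross = 37·158.2500 = 5855.2500
edge 5: (17.5,31)→(11,36)  cross = 17.5·36 − 11·31 = 289.0000; (r_i+r_j)·cross = 28.5·289.0000 = 8236.5000
edge 6: (11,36)→(4,23.5)  cross = 11·23.5 − 4·36 = 114.5000; (r_i+r_j)·cross = 15·114.5000 = 1717.5000
edge 7: (4,23.5)→(1.5,10)  cross = 4·10 − 1.5·23.5 = 4.7500; (r_i+r_j)·cross = 5.5·4.7500 = 26.1250
Σcross = 881.7500 → A = |Σcross|/2 = 440.8750 mm²
Σ(r_i+r_j)·cross = 29983.1250 → first moment M = |Σ|/6 = 4997.1875
R_c = M/A = 4997.1875/440.8750 = 11.3347 mm
θ = 157° = 2.740167 rad
V = θ·R_c·A = 2.740167·11.3347·440.8750 = 13693.128 mm³

Volume = 13693.128 mm³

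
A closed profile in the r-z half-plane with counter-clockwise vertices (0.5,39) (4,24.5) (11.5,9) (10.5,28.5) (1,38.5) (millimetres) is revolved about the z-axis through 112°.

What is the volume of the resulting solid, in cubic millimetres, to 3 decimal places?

Profile (r,z), 5 vertices: (0.5,39) (4,24.5) (11.5,9) (10.5,28.5) (1,38.5)
edge 0: (0.5,39)→(4,24.5)  cross = 0.5·24.5 − 4·39 = -143.7500; (r_i+r_j)·cross = 4.5·-143.7500 = -646.8750
edge 1: (4,24.5)→(11.5,9)  cross = 4·9 − 11.5·24.5 = -245.7500; (r_i+r_j)·cross = 15.5·-245.7500 = -3809.1250
edge 2: (11.5,9)→(10.5,28.5)  cross = 11.5·28.5 − 10.5·9 = 233.2500; (r_i+r_j)·cross = 22·233.2500 = 5131.5000
edge 3: (10.5,28.5)→(1,38.5)  cross = 10.5·38.5 − 1·28.5 = 375.7500; (r_i+r_j)·cross = 11.5·375.7500 = 4321.1250
edge 4: (1,38.5)→(0.5,39)  cross = 1·39 − 0.5·38.5 = 19.7500; (r_i+r_j)·cross = 1.5·19.7500 = 29.6250
Σcross = 239.2500 → A = |Σcross|/2 = 119.6250 mm²
Σ(r_i+r_j)·cross = 5026.2500 → first moment M = |Σ|/6 = 837.7083
R_c = M/A = 837.7083/119.6250 = 7.0028 mm
θ = 112° = 1.954769 rad
V = θ·R_c·A = 1.954769·7.0028·119.6250 = 1637.526 mm³

Volume = 1637.526 mm³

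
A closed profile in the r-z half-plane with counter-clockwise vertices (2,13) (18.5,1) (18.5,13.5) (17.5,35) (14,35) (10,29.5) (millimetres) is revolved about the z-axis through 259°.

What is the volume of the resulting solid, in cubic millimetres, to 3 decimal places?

Volume = 18605.036 mm³

Profile (r,z), 6 vertices: (2,13) (18.5,1) (18.5,13.5) (17.5,35) (14,35) (10,29.5)
edge 0: (2,13)→(18.5,1)  cross = 2·1 − 18.5·13 = -238.5000; (r_i+r_j)·cross = 20.5·-238.5000 = -4889.2500
edge 1: (18.5,1)→(18.5,13.5)  cross = 18.5·13.5 − 18.5·1 = 231.2500; (r_i+r_j)·cross = 37·231.2500 = 8556.2500
edge 2: (18.5,13.5)→(17.5,35)  cross = 18.5·35 − 17.5·13.5 = 411.2500; (r_i+r_j)·cross = 36·411.2500 = 14805.0000
edge 3: (17.5,35)→(14,35)  cross = 17.5·35 − 14·35 = 122.5000; (r_i+r_j)·cross = 31.5·122.5000 = 3858.7500
edge 4: (14,35)→(10,29.5)  cross = 14·29.5 − 10·35 = 63.0000; (r_i+r_j)·cross = 24·63.0000 = 1512.0000
edge 5: (10,29.5)→(2,13)  cross = 10·13 − 2·29.5 = 71.0000; (r_i+r_j)·cross = 12·71.0000 = 852.0000
Σcross = 660.5000 → A = |Σcross|/2 = 330.2500 mm²
Σ(r_i+r_j)·cross = 24694.7500 → first moment M = |Σ|/6 = 4115.7917
R_c = M/A = 4115.7917/330.2500 = 12.4627 mm
θ = 259° = 4.520403 rad
V = θ·R_c·A = 4.520403·12.4627·330.2500 = 18605.036 mm³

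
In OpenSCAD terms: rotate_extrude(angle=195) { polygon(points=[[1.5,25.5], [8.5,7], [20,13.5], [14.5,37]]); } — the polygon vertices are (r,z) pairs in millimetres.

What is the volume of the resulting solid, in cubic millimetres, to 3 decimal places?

Profile (r,z), 4 vertices: (1.5,25.5) (8.5,7) (20,13.5) (14.5,37)
edge 0: (1.5,25.5)→(8.5,7)  cross = 1.5·7 − 8.5·25.5 = -206.2500; (r_i+r_j)·cross = 10·-206.2500 = -2062.5000
edge 1: (8.5,7)→(20,13.5)  cross = 8.5·13.5 − 20·7 = -25.2500; (r_i+r_j)·cross = 28.5·-25.2500 = -719.6250
edge 2: (20,13.5)→(14.5,37)  cross = 20·37 − 14.5·13.5 = 544.2500; (r_i+r_j)·cross = 34.5·544.2500 = 18776.6250
edge 3: (14.5,37)→(1.5,25.5)  cross = 14.5·25.5 − 1.5·37 = 314.2500; (r_i+r_j)·cross = 16·314.2500 = 5028.0000
Σcross = 627.0000 → A = |Σcross|/2 = 313.5000 mm²
Σ(r_i+r_j)·cross = 21022.5000 → first moment M = |Σ|/6 = 3503.7500
R_c = M/A = 3503.7500/313.5000 = 11.1762 mm
θ = 195° = 3.403392 rad
V = θ·R_c·A = 3.403392·11.1762·313.5000 = 11924.635 mm³

Volume = 11924.635 mm³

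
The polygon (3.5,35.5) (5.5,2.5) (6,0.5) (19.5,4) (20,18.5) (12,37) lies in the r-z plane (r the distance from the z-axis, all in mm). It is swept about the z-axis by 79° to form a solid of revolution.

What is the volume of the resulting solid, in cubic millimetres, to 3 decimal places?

Volume = 7079.127 mm³

Profile (r,z), 6 vertices: (3.5,35.5) (5.5,2.5) (6,0.5) (19.5,4) (20,18.5) (12,37)
edge 0: (3.5,35.5)→(5.5,2.5)  cross = 3.5·2.5 − 5.5·35.5 = -186.5000; (r_i+r_j)·cross = 9·-186.5000 = -1678.5000
edge 1: (5.5,2.5)→(6,0.5)  cross = 5.5·0.5 − 6·2.5 = -12.2500; (r_i+r_j)·cross = 11.5·-12.2500 = -140.8750
edge 2: (6,0.5)→(19.5,4)  cross = 6·4 − 19.5·0.5 = 14.2500; (r_i+r_j)·cross = 25.5·14.2500 = 363.3750
edge 3: (19.5,4)→(20,18.5)  cross = 19.5·18.5 − 20·4 = 280.7500; (r_i+r_j)·cross = 39.5·280.7500 = 11089.6250
edge 4: (20,18.5)→(12,37)  cross = 20·37 − 12·18.5 = 518.0000; (r_i+r_j)·cross = 32·518.0000 = 16576.0000
edge 5: (12,37)→(3.5,35.5)  cross = 12·35.5 − 3.5·37 = 296.5000; (r_i+r_j)·cross = 15.5·296.5000 = 4595.7500
Σcross = 910.7500 → A = |Σcross|/2 = 455.3750 mm²
Σ(r_i+r_j)·cross = 30805.3750 → first moment M = |Σ|/6 = 5134.2292
R_c = M/A = 5134.2292/455.3750 = 11.2747 mm
θ = 79° = 1.378810 rad
V = θ·R_c·A = 1.378810·11.2747·455.3750 = 7079.127 mm³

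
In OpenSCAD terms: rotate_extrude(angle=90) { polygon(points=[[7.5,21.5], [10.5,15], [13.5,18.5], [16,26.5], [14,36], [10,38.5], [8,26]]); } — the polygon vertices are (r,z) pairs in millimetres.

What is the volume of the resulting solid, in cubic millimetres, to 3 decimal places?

Volume = 2306.616 mm³

Profile (r,z), 7 vertices: (7.5,21.5) (10.5,15) (13.5,18.5) (16,26.5) (14,36) (10,38.5) (8,26)
edge 0: (7.5,21.5)→(10.5,15)  cross = 7.5·15 − 10.5·21.5 = -113.2500; (r_i+r_j)·cross = 18·-113.2500 = -2038.5000
edge 1: (10.5,15)→(13.5,18.5)  cross = 10.5·18.5 − 13.5·15 = -8.2500; (r_i+r_j)·cross = 24·-8.2500 = -198.0000
edge 2: (13.5,18.5)→(16,26.5)  cross = 13.5·26.5 − 16·18.5 = 61.7500; (r_i+r_j)·cross = 29.5·61.7500 = 1821.6250
edge 3: (16,26.5)→(14,36)  cross = 16·36 − 14·26.5 = 205.0000; (r_i+r_j)·cross = 30·205.0000 = 6150.0000
edge 4: (14,36)→(10,38.5)  cross = 14·38.5 − 10·36 = 179.0000; (r_i+r_j)·cross = 24·179.0000 = 4296.0000
edge 5: (10,38.5)→(8,26)  cross = 10·26 − 8·38.5 = -48.0000; (r_i+r_j)·cross = 18·-48.0000 = -864.0000
edge 6: (8,26)→(7.5,21.5)  cross = 8·21.5 − 7.5·26 = -23.0000; (r_i+r_j)·cross = 15.5·-23.0000 = -356.5000
Σcross = 253.2500 → A = |Σcross|/2 = 126.6250 mm²
Σ(r_i+r_j)·cross = 8810.6250 → first moment M = |Σ|/6 = 1468.4375
R_c = M/A = 1468.4375/126.6250 = 11.5967 mm
θ = 90° = 1.570796 rad
V = θ·R_c·A = 1.570796·11.5967·126.6250 = 2306.616 mm³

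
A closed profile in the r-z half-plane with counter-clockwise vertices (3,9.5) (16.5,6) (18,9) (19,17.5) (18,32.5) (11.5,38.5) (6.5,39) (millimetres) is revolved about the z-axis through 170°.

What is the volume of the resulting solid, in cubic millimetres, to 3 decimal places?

Volume = 13684.883 mm³

Profile (r,z), 7 vertices: (3,9.5) (16.5,6) (18,9) (19,17.5) (18,32.5) (11.5,38.5) (6.5,39)
edge 0: (3,9.5)→(16.5,6)  cross = 3·6 − 16.5·9.5 = -138.7500; (r_i+r_j)·cross = 19.5·-138.7500 = -2705.6250
edge 1: (16.5,6)→(18,9)  cross = 16.5·9 − 18·6 = 40.5000; (r_i+r_j)·cross = 34.5·40.5000 = 1397.2500
edge 2: (18,9)→(19,17.5)  cross = 18·17.5 − 19·9 = 144.0000; (r_i+r_j)·cross = 37·144.0000 = 5328.0000
edge 3: (19,17.5)→(18,32.5)  cross = 19·32.5 − 18·17.5 = 302.5000; (r_i+r_j)·cross = 37·302.5000 = 11192.5000
edge 4: (18,32.5)→(11.5,38.5)  cross = 18·38.5 − 11.5·32.5 = 319.2500; (r_i+r_j)·cross = 29.5·319.2500 = 9417.8750
edge 5: (11.5,38.5)→(6.5,39)  cross = 11.5·39 − 6.5·38.5 = 198.2500; (r_i+r_j)·cross = 18·198.2500 = 3568.5000
edge 6: (6.5,39)→(3,9.5)  cross = 6.5·9.5 − 3·39 = -55.2500; (r_i+r_j)·cross = 9.5·-55.2500 = -524.8750
Σcross = 810.5000 → A = |Σcross|/2 = 405.2500 mm²
Σ(r_i+r_j)·cross = 27673.6250 → first moment M = |Σ|/6 = 4612.2708
R_c = M/A = 4612.2708/405.2500 = 11.3813 mm
θ = 170° = 2.967060 rad
V = θ·R_c·A = 2.967060·11.3813·405.2500 = 13684.883 mm³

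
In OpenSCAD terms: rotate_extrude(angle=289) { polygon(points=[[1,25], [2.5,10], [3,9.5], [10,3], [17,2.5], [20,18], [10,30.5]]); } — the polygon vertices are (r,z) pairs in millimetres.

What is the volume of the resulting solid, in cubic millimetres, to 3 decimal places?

Profile (r,z), 7 vertices: (1,25) (2.5,10) (3,9.5) (10,3) (17,2.5) (20,18) (10,30.5)
edge 0: (1,25)→(2.5,10)  cross = 1·10 − 2.5·25 = -52.5000; (r_i+r_j)·cross = 3.5·-52.5000 = -183.7500
edge 1: (2.5,10)→(3,9.5)  cross = 2.5·9.5 − 3·10 = -6.2500; (r_i+r_j)·cross = 5.5·-6.2500 = -34.3750
edge 2: (3,9.5)→(10,3)  cross = 3·3 − 10·9.5 = -86.0000; (r_i+r_j)·cross = 13·-86.0000 = -1118.0000
edge 3: (10,3)→(17,2.5)  cross = 10·2.5 − 17·3 = -26.0000; (r_i+r_j)·cross = 27·-26.0000 = -702.0000
edge 4: (17,2.5)→(20,18)  cross = 17·18 − 20·2.5 = 256.0000; (r_i+r_j)·cross = 37·256.0000 = 9472.0000
edge 5: (20,18)→(10,30.5)  cross = 20·30.5 − 10·18 = 430.0000; (r_i+r_j)·cross = 30·430.0000 = 12900.0000
edge 6: (10,30.5)→(1,25)  cross = 10·25 − 1·30.5 = 219.5000; (r_i+r_j)·cross = 11·219.5000 = 2414.5000
Σcross = 734.7500 → A = |Σcross|/2 = 367.3750 mm²
Σ(r_i+r_j)·cross = 22748.3750 → first moment M = |Σ|/6 = 3791.3958
R_c = M/A = 3791.3958/367.3750 = 10.3202 mm
θ = 289° = 5.044002 rad
V = θ·R_c·A = 5.044002·10.3202·367.3750 = 19123.806 mm³

Volume = 19123.806 mm³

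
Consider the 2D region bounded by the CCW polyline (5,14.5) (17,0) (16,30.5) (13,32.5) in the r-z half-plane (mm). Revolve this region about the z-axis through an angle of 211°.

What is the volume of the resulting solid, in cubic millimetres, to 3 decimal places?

Profile (r,z), 4 vertices: (5,14.5) (17,0) (16,30.5) (13,32.5)
edge 0: (5,14.5)→(17,0)  cross = 5·0 − 17·14.5 = -246.5000; (r_i+r_j)·cross = 22·-246.5000 = -5423.0000
edge 1: (17,0)→(16,30.5)  cross = 17·30.5 − 16·0 = 518.5000; (r_i+r_j)·cross = 33·518.5000 = 17110.5000
edge 2: (16,30.5)→(13,32.5)  cross = 16·32.5 − 13·30.5 = 123.5000; (r_i+r_j)·cross = 29·123.5000 = 3581.5000
edge 3: (13,32.5)→(5,14.5)  cross = 13·14.5 − 5·32.5 = 26.0000; (r_i+r_j)·cross = 18·26.0000 = 468.0000
Σcross = 421.5000 → A = |Σcross|/2 = 210.7500 mm²
Σ(r_i+r_j)·cross = 15737.0000 → first moment M = |Σ|/6 = 2622.8333
R_c = M/A = 2622.8333/210.7500 = 12.4452 mm
θ = 211° = 3.682645 rad
V = θ·R_c·A = 3.682645·12.4452·210.7500 = 9658.963 mm³

Volume = 9658.963 mm³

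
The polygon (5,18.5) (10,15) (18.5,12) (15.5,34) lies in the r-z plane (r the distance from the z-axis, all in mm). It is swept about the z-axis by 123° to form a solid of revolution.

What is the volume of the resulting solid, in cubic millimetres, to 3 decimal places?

Profile (r,z), 4 vertices: (5,18.5) (10,15) (18.5,12) (15.5,34)
edge 0: (5,18.5)→(10,15)  cross = 5·15 − 10·18.5 = -110.0000; (r_i+r_j)·cross = 15·-110.0000 = -1650.0000
edge 1: (10,15)→(18.5,12)  cross = 10·12 − 18.5·15 = -157.5000; (r_i+r_j)·cross = 28.5·-157.5000 = -4488.7500
edge 2: (18.5,12)→(15.5,34)  cross = 18.5·34 − 15.5·12 = 443.0000; (r_i+r_j)·cross = 34·443.0000 = 15062.0000
edge 3: (15.5,34)→(5,18.5)  cross = 15.5·18.5 − 5·34 = 116.7500; (r_i+r_j)·cross = 20.5·116.7500 = 2393.3750
Σcross = 292.2500 → A = |Σcross|/2 = 146.1250 mm²
Σ(r_i+r_j)·cross = 11316.6250 → first moment M = |Σ|/6 = 1886.1042
R_c = M/A = 1886.1042/146.1250 = 12.9075 mm
θ = 123° = 2.146755 rad
V = θ·R_c·A = 2.146755·12.9075·146.1250 = 4049.004 mm³

Volume = 4049.004 mm³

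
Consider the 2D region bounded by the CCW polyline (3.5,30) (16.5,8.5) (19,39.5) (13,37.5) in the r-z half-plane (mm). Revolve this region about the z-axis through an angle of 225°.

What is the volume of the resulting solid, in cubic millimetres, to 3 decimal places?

Volume = 12262.847 mm³

Profile (r,z), 4 vertices: (3.5,30) (16.5,8.5) (19,39.5) (13,37.5)
edge 0: (3.5,30)→(16.5,8.5)  cross = 3.5·8.5 − 16.5·30 = -465.2500; (r_i+r_j)·cross = 20·-465.2500 = -9305.0000
edge 1: (16.5,8.5)→(19,39.5)  cross = 16.5·39.5 − 19·8.5 = 490.2500; (r_i+r_j)·cross = 35.5·490.2500 = 17403.8750
edge 2: (19,39.5)→(13,37.5)  cross = 19·37.5 − 13·39.5 = 199.0000; (r_i+r_j)·cross = 32·199.0000 = 6368.0000
edge 3: (13,37.5)→(3.5,30)  cross = 13·30 − 3.5·37.5 = 258.7500; (r_i+r_j)·cross = 16.5·258.7500 = 4269.3750
Σcross = 482.7500 → A = |Σcross|/2 = 241.3750 mm²
Σ(r_i+r_j)·cross = 18736.2500 → first moment M = |Σ|/6 = 3122.7083
R_c = M/A = 3122.7083/241.3750 = 12.9372 mm
θ = 225° = 3.926991 rad
V = θ·R_c·A = 3.926991·12.9372·241.3750 = 12262.847 mm³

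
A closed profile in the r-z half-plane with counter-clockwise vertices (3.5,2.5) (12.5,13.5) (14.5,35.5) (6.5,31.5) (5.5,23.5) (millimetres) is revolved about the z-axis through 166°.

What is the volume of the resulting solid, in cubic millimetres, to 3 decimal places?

Volume = 5232.186 mm³

Profile (r,z), 5 vertices: (3.5,2.5) (12.5,13.5) (14.5,35.5) (6.5,31.5) (5.5,23.5)
edge 0: (3.5,2.5)→(12.5,13.5)  cross = 3.5·13.5 − 12.5·2.5 = 16.0000; (r_i+r_j)·cross = 16·16.0000 = 256.0000
edge 1: (12.5,13.5)→(14.5,35.5)  cross = 12.5·35.5 − 14.5·13.5 = 248.0000; (r_i+r_j)·cross = 27·248.0000 = 6696.0000
edge 2: (14.5,35.5)→(6.5,31.5)  cross = 14.5·31.5 − 6.5·35.5 = 226.0000; (r_i+r_j)·cross = 21·226.0000 = 4746.0000
edge 3: (6.5,31.5)→(5.5,23.5)  cross = 6.5·23.5 − 5.5·31.5 = -20.5000; (r_i+r_j)·cross = 12·-20.5000 = -246.0000
edge 4: (5.5,23.5)→(3.5,2.5)  cross = 5.5·2.5 − 3.5·23.5 = -68.5000; (r_i+r_j)·cross = 9·-68.5000 = -616.5000
Σcross = 401.0000 → A = |Σcross|/2 = 200.5000 mm²
Σ(r_i+r_j)·cross = 10835.5000 → first moment M = |Σ|/6 = 1805.9167
R_c = M/A = 1805.9167/200.5000 = 9.0071 mm
θ = 166° = 2.897247 rad
V = θ·R_c·A = 2.897247·9.0071·200.5000 = 5232.186 mm³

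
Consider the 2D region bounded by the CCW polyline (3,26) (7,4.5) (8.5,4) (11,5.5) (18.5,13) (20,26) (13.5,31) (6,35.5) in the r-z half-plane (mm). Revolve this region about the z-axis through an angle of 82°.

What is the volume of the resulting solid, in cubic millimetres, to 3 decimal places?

Profile (r,z), 8 vertices: (3,26) (7,4.5) (8.5,4) (11,5.5) (18.5,13) (20,26) (13.5,31) (6,35.5)
edge 0: (3,26)→(7,4.5)  cross = 3·4.5 − 7·26 = -168.5000; (r_i+r_j)·cross = 10·-168.5000 = -1685.0000
edge 1: (7,4.5)→(8.5,4)  cross = 7·4 − 8.5·4.5 = -10.2500; (r_i+r_j)·cross = 15.5·-10.2500 = -158.8750
edge 2: (8.5,4)→(11,5.5)  cross = 8.5·5.5 − 11·4 = 2.7500; (r_i+r_j)·cross = 19.5·2.7500 = 53.6250
edge 3: (11,5.5)→(18.5,13)  cross = 11·13 − 18.5·5.5 = 41.2500; (r_i+r_j)·cross = 29.5·41.2500 = 1216.8750
edge 4: (18.5,13)→(20,26)  cross = 18.5·26 − 20·13 = 221.0000; (r_i+r_j)·cross = 38.5·221.0000 = 8508.5000
edge 5: (20,26)→(13.5,31)  cross = 20·31 − 13.5·26 = 269.0000; (r_i+r_j)·cross = 33.5·269.0000 = 9011.5000
edge 6: (13.5,31)→(6,35.5)  cross = 13.5·35.5 − 6·31 = 293.2500; (r_i+r_j)·cross = 19.5·293.2500 = 5718.3750
edge 7: (6,35.5)→(3,26)  cross = 6·26 − 3·35.5 = 49.5000; (r_i+r_j)·cross = 9·49.5000 = 445.5000
Σcross = 698.0000 → A = |Σcross|/2 = 349.0000 mm²
Σ(r_i+r_j)·cross = 23110.5000 → first moment M = |Σ|/6 = 3851.7500
R_c = M/A = 3851.7500/349.0000 = 11.0365 mm
θ = 82° = 1.431170 rad
V = θ·R_c·A = 1.431170·11.0365·349.0000 = 5512.509 mm³

Volume = 5512.509 mm³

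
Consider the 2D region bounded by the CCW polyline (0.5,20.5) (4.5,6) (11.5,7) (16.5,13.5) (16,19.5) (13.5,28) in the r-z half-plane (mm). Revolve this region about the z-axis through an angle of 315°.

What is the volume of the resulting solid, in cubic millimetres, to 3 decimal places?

Volume = 11574.904 mm³

Profile (r,z), 6 vertices: (0.5,20.5) (4.5,6) (11.5,7) (16.5,13.5) (16,19.5) (13.5,28)
edge 0: (0.5,20.5)→(4.5,6)  cross = 0.5·6 − 4.5·20.5 = -89.2500; (r_i+r_j)·cross = 5·-89.2500 = -446.2500
edge 1: (4.5,6)→(11.5,7)  cross = 4.5·7 − 11.5·6 = -37.5000; (r_i+r_j)·cross = 16·-37.5000 = -600.0000
edge 2: (11.5,7)→(16.5,13.5)  cross = 11.5·13.5 − 16.5·7 = 39.7500; (r_i+r_j)·cross = 28·39.7500 = 1113.0000
edge 3: (16.5,13.5)→(16,19.5)  cross = 16.5·19.5 − 16·13.5 = 105.7500; (r_i+r_j)·cross = 32.5·105.7500 = 3436.8750
edge 4: (16,19.5)→(13.5,28)  cross = 16·28 − 13.5·19.5 = 184.7500; (r_i+r_j)·cross = 29.5·184.7500 = 5450.1250
edge 5: (13.5,28)→(0.5,20.5)  cross = 13.5·20.5 − 0.5·28 = 262.7500; (r_i+r_j)·cross = 14·262.7500 = 3678.5000
Σcross = 466.2500 → A = |Σcross|/2 = 233.1250 mm²
Σ(r_i+r_j)·cross = 12632.2500 → first moment M = |Σ|/6 = 2105.3750
R_c = M/A = 2105.3750/233.1250 = 9.0311 mm
θ = 315° = 5.497787 rad
V = θ·R_c·A = 5.497787·9.0311·233.1250 = 11574.904 mm³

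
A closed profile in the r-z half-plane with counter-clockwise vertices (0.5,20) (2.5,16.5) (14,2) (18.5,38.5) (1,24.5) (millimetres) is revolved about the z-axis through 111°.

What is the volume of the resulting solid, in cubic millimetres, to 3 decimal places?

Profile (r,z), 5 vertices: (0.5,20) (2.5,16.5) (14,2) (18.5,38.5) (1,24.5)
edge 0: (0.5,20)→(2.5,16.5)  cross = 0.5·16.5 − 2.5·20 = -41.7500; (r_i+r_j)·cross = 3·-41.7500 = -125.2500
edge 1: (2.5,16.5)→(14,2)  cross = 2.5·2 − 14·16.5 = -226.0000; (r_i+r_j)·cross = 16.5·-226.0000 = -3729.0000
edge 2: (14,2)→(18.5,38.5)  cross = 14·38.5 − 18.5·2 = 502.0000; (r_i+r_j)·cross = 32.5·502.0000 = 16315.0000
edge 3: (18.5,38.5)→(1,24.5)  cross = 18.5·24.5 − 1·38.5 = 414.7500; (r_i+r_j)·cross = 19.5·414.7500 = 8087.6250
edge 4: (1,24.5)→(0.5,20)  cross = 1·20 − 0.5·24.5 = 7.7500; (r_i+r_j)·cross = 1.5·7.7500 = 11.6250
Σcross = 656.7500 → A = |Σcross|/2 = 328.3750 mm²
Σ(r_i+r_j)·cross = 20560.0000 → first moment M = |Σ|/6 = 3426.6667
R_c = M/A = 3426.6667/328.3750 = 10.4352 mm
θ = 111° = 1.937315 rad
V = θ·R_c·A = 1.937315·10.4352·328.3750 = 6638.534 mm³

Volume = 6638.534 mm³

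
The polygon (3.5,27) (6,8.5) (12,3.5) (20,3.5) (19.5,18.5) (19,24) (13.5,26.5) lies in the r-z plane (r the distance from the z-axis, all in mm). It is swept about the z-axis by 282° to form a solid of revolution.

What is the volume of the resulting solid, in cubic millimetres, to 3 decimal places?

Volume = 19070.035 mm³

Profile (r,z), 7 vertices: (3.5,27) (6,8.5) (12,3.5) (20,3.5) (19.5,18.5) (19,24) (13.5,26.5)
edge 0: (3.5,27)→(6,8.5)  cross = 3.5·8.5 − 6·27 = -132.2500; (r_i+r_j)·cross = 9.5·-132.2500 = -1256.3750
edge 1: (6,8.5)→(12,3.5)  cross = 6·3.5 − 12·8.5 = -81.0000; (r_i+r_j)·cross = 18·-81.0000 = -1458.0000
edge 2: (12,3.5)→(20,3.5)  cross = 12·3.5 − 20·3.5 = -28.0000; (r_i+r_j)·cross = 32·-28.0000 = -896.0000
edge 3: (20,3.5)→(19.5,18.5)  cross = 20·18.5 − 19.5·3.5 = 301.7500; (r_i+r_j)·cross = 39.5·301.7500 = 11919.1250
edge 4: (19.5,18.5)→(19,24)  cross = 19.5·24 − 19·18.5 = 116.5000; (r_i+r_j)·cross = 38.5·116.5000 = 4485.2500
edge 5: (19,24)→(13.5,26.5)  cross = 19·26.5 − 13.5·24 = 179.5000; (r_i+r_j)·cross = 32.5·179.5000 = 5833.7500
edge 6: (13.5,26.5)→(3.5,27)  cross = 13.5·27 − 3.5·26.5 = 271.7500; (r_i+r_j)·cross = 17·271.7500 = 4619.7500
Σcross = 628.2500 → A = |Σcross|/2 = 314.1250 mm²
Σ(r_i+r_j)·cross = 23247.5000 → first moment M = |Σ|/6 = 3874.5833
R_c = M/A = 3874.5833/314.1250 = 12.3345 mm
θ = 282° = 4.921828 rad
V = θ·R_c·A = 4.921828·12.3345·314.1250 = 19070.035 mm³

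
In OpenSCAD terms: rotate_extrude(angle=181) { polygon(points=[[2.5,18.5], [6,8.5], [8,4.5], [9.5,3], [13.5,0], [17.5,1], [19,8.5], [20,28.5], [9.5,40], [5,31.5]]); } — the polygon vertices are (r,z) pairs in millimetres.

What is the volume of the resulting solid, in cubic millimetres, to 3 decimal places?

Volume = 18007.352 mm³

Profile (r,z), 10 vertices: (2.5,18.5) (6,8.5) (8,4.5) (9.5,3) (13.5,0) (17.5,1) (19,8.5) (20,28.5) (9.5,40) (5,31.5)
edge 0: (2.5,18.5)→(6,8.5)  cross = 2.5·8.5 − 6·18.5 = -89.7500; (r_i+r_j)·cross = 8.5·-89.7500 = -762.8750
edge 1: (6,8.5)→(8,4.5)  cross = 6·4.5 − 8·8.5 = -41.0000; (r_i+r_j)·cross = 14·-41.0000 = -574.0000
edge 2: (8,4.5)→(9.5,3)  cross = 8·3 − 9.5·4.5 = -18.7500; (r_i+r_j)·cross = 17.5·-18.7500 = -328.1250
edge 3: (9.5,3)→(13.5,0)  cross = 9.5·0 − 13.5·3 = -40.5000; (r_i+r_j)·cross = 23·-40.5000 = -931.5000
edge 4: (13.5,0)→(17.5,1)  cross = 13.5·1 − 17.5·0 = 13.5000; (r_i+r_j)·cross = 31·13.5000 = 418.5000
edge 5: (17.5,1)→(19,8.5)  cross = 17.5·8.5 − 19·1 = 129.7500; (r_i+r_j)·cross = 36.5·129.7500 = 4735.8750
edge 6: (19,8.5)→(20,28.5)  cross = 19·28.5 − 20·8.5 = 371.5000; (r_i+r_j)·cross = 39·371.5000 = 14488.5000
edge 7: (20,28.5)→(9.5,40)  cross = 20·40 − 9.5·28.5 = 529.2500; (r_i+r_j)·cross = 29.5·529.2500 = 15612.8750
edge 8: (9.5,40)→(5,31.5)  cross = 9.5·31.5 − 5·40 = 99.2500; (r_i+r_j)·cross = 14.5·99.2500 = 1439.1250
edge 9: (5,31.5)→(2.5,18.5)  cross = 5·18.5 − 2.5·31.5 = 13.7500; (r_i+r_j)·cross = 7.5·13.7500 = 103.1250
Σcross = 967.0000 → A = |Σcross|/2 = 483.5000 mm²
Σ(r_i+r_j)·cross = 34201.5000 → first moment M = |Σ|/6 = 5700.2500
R_c = M/A = 5700.2500/483.5000 = 11.7896 mm
θ = 181° = 3.159046 rad
V = θ·R_c·A = 3.159046·11.7896·483.5000 = 18007.352 mm³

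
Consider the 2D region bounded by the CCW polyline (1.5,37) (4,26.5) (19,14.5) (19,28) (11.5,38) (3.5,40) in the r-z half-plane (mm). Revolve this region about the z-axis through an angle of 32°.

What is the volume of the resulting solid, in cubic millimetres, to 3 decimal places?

Volume = 1522.637 mm³

Profile (r,z), 6 vertices: (1.5,37) (4,26.5) (19,14.5) (19,28) (11.5,38) (3.5,40)
edge 0: (1.5,37)→(4,26.5)  cross = 1.5·26.5 − 4·37 = -108.2500; (r_i+r_j)·cross = 5.5·-108.2500 = -595.3750
edge 1: (4,26.5)→(19,14.5)  cross = 4·14.5 − 19·26.5 = -445.5000; (r_i+r_j)·cross = 23·-445.5000 = -10246.5000
edge 2: (19,14.5)→(19,28)  cross = 19·28 − 19·14.5 = 256.5000; (r_i+r_j)·cross = 38·256.5000 = 9747.0000
edge 3: (19,28)→(11.5,38)  cross = 19·38 − 11.5·28 = 400.0000; (r_i+r_j)·cross = 30.5·400.0000 = 12200.0000
edge 4: (11.5,38)→(3.5,40)  cross = 11.5·40 − 3.5·38 = 327.0000; (r_i+r_j)·cross = 15·327.0000 = 4905.0000
edge 5: (3.5,40)→(1.5,37)  cross = 3.5·37 − 1.5·40 = 69.5000; (r_i+r_j)·cross = 5·69.5000 = 347.5000
Σcross = 499.2500 → A = |Σcross|/2 = 249.6250 mm²
Σ(r_i+r_j)·cross = 16357.6250 → first moment M = |Σ|/6 = 2726.2708
R_c = M/A = 2726.2708/249.6250 = 10.9215 mm
θ = 32° = 0.558505 rad
V = θ·R_c·A = 0.558505·10.9215·249.6250 = 1522.637 mm³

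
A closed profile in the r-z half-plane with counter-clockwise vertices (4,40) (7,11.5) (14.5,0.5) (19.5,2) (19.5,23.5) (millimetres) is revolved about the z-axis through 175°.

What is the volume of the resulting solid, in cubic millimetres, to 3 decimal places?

Profile (r,z), 5 vertices: (4,40) (7,11.5) (14.5,0.5) (19.5,2) (19.5,23.5)
edge 0: (4,40)→(7,11.5)  cross = 4·11.5 − 7·40 = -234.0000; (r_i+r_j)·cross = 11·-234.0000 = -2574.0000
edge 1: (7,11.5)→(14.5,0.5)  cross = 7·0.5 − 14.5·11.5 = -163.2500; (r_i+r_j)·cross = 21.5·-163.2500 = -3509.8750
edge 2: (14.5,0.5)→(19.5,2)  cross = 14.5·2 − 19.5·0.5 = 19.2500; (r_i+r_j)·cross = 34·19.2500 = 654.5000
edge 3: (19.5,2)→(19.5,23.5)  cross = 19.5·23.5 − 19.5·2 = 419.2500; (r_i+r_j)·cross = 39·419.2500 = 16350.7500
edge 4: (19.5,23.5)→(4,40)  cross = 19.5·40 − 4·23.5 = 686.0000; (r_i+r_j)·cross = 23.5·686.0000 = 16121.0000
Σcross = 727.2500 → A = |Σcross|/2 = 363.6250 mm²
Σ(r_i+r_j)·cross = 27042.3750 → first moment M = |Σ|/6 = 4507.0625
R_c = M/A = 4507.0625/363.6250 = 12.3948 mm
θ = 175° = 3.054326 rad
V = θ·R_c·A = 3.054326·12.3948·363.6250 = 13766.039 mm³

Volume = 13766.039 mm³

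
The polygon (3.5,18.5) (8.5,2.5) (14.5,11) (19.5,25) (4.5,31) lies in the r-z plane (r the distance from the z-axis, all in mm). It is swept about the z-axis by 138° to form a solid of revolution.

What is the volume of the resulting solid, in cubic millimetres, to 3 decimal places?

Profile (r,z), 5 vertices: (3.5,18.5) (8.5,2.5) (14.5,11) (19.5,25) (4.5,31)
edge 0: (3.5,18.5)→(8.5,2.5)  cross = 3.5·2.5 − 8.5·18.5 = -148.5000; (r_i+r_j)·cross = 12·-148.5000 = -1782.0000
edge 1: (8.5,2.5)→(14.5,11)  cross = 8.5·11 − 14.5·2.5 = 57.2500; (r_i+r_j)·cross = 23·57.2500 = 1316.7500
edge 2: (14.5,11)→(19.5,25)  cross = 14.5·25 − 19.5·11 = 148.0000; (r_i+r_j)·cross = 34·148.0000 = 5032.0000
edge 3: (19.5,25)→(4.5,31)  cross = 19.5·31 − 4.5·25 = 492.0000; (r_i+r_j)·cross = 24·492.0000 = 11808.0000
edge 4: (4.5,31)→(3.5,18.5)  cross = 4.5·18.5 − 3.5·31 = -25.2500; (r_i+r_j)·cross = 8·-25.2500 = -202.0000
Σcross = 523.5000 → A = |Σcross|/2 = 261.7500 mm²
Σ(r_i+r_j)·cross = 16172.7500 → first moment M = |Σ|/6 = 2695.4583
R_c = M/A = 2695.4583/261.7500 = 10.2978 mm
θ = 138° = 2.408554 rad
V = θ·R_c·A = 2.408554·10.2978·261.7500 = 6492.158 mm³

Volume = 6492.158 mm³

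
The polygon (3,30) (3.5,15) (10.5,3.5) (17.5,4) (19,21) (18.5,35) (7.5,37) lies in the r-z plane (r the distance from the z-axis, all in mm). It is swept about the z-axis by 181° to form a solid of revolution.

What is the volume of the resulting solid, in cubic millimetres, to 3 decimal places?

Profile (r,z), 7 vertices: (3,30) (3.5,15) (10.5,3.5) (17.5,4) (19,21) (18.5,35) (7.5,37)
edge 0: (3,30)→(3.5,15)  cross = 3·15 − 3.5·30 = -60.0000; (r_i+r_j)·cross = 6.5·-60.0000 = -390.0000
edge 1: (3.5,15)→(10.5,3.5)  cross = 3.5·3.5 − 10.5·15 = -145.2500; (r_i+r_j)·cross = 14·-145.2500 = -2033.5000
edge 2: (10.5,3.5)→(17.5,4)  cross = 10.5·4 − 17.5·3.5 = -19.2500; (r_i+r_j)·cross = 28·-19.2500 = -539.0000
edge 3: (17.5,4)→(19,21)  cross = 17.5·21 − 19·4 = 291.5000; (r_i+r_j)·cross = 36.5·291.5000 = 10639.7500
edge 4: (19,21)→(18.5,35)  cross = 19·35 − 18.5·21 = 276.5000; (r_i+r_j)·cross = 37.5·276.5000 = 10368.7500
edge 5: (18.5,35)→(7.5,37)  cross = 18.5·37 − 7.5·35 = 422.0000; (r_i+r_j)·cross = 26·422.0000 = 10972.0000
edge 6: (7.5,37)→(3,30)  cross = 7.5·30 − 3·37 = 114.0000; (r_i+r_j)·cross = 10.5·114.0000 = 1197.0000
Σcross = 879.5000 → A = |Σcross|/2 = 439.7500 mm²
Σ(r_i+r_j)·cross = 30215.0000 → first moment M = |Σ|/6 = 5035.8333
R_c = M/A = 5035.8333/439.7500 = 11.4516 mm
θ = 181° = 3.159046 rad
V = θ·R_c·A = 3.159046·11.4516·439.7500 = 15908.429 mm³

Volume = 15908.429 mm³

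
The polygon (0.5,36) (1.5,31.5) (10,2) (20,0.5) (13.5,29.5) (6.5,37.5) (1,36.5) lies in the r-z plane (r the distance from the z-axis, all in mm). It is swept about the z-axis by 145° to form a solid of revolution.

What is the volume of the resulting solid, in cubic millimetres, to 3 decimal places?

Volume = 9548.909 mm³

Profile (r,z), 7 vertices: (0.5,36) (1.5,31.5) (10,2) (20,0.5) (13.5,29.5) (6.5,37.5) (1,36.5)
edge 0: (0.5,36)→(1.5,31.5)  cross = 0.5·31.5 − 1.5·36 = -38.2500; (r_i+r_j)·cross = 2·-38.2500 = -76.5000
edge 1: (1.5,31.5)→(10,2)  cross = 1.5·2 − 10·31.5 = -312.0000; (r_i+r_j)·cross = 11.5·-312.0000 = -3588.0000
edge 2: (10,2)→(20,0.5)  cross = 10·0.5 − 20·2 = -35.0000; (r_i+r_j)·cross = 30·-35.0000 = -1050.0000
edge 3: (20,0.5)→(13.5,29.5)  cross = 20·29.5 − 13.5·0.5 = 583.2500; (r_i+r_j)·cross = 33.5·583.2500 = 19538.8750
edge 4: (13.5,29.5)→(6.5,37.5)  cross = 13.5·37.5 − 6.5·29.5 = 314.5000; (r_i+r_j)·cross = 20·314.5000 = 6290.0000
edge 5: (6.5,37.5)→(1,36.5)  cross = 6.5·36.5 − 1·37.5 = 199.7500; (r_i+r_j)·cross = 7.5·199.7500 = 1498.1250
edge 6: (1,36.5)→(0.5,36)  cross = 1·36 − 0.5·36.5 = 17.7500; (r_i+r_j)·cross = 1.5·17.7500 = 26.6250
Σcross = 730.0000 → A = |Σcross|/2 = 365.0000 mm²
Σ(r_i+r_j)·cross = 22639.1250 → first moment M = |Σ|/6 = 3773.1875
R_c = M/A = 3773.1875/365.0000 = 10.3375 mm
θ = 145° = 2.530727 rad
V = θ·R_c·A = 2.530727·10.3375·365.0000 = 9548.909 mm³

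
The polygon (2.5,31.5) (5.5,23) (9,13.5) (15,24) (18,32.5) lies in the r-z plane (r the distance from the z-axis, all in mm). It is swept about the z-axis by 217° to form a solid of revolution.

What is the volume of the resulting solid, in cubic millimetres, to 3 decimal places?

Volume = 5846.744 mm³

Profile (r,z), 5 vertices: (2.5,31.5) (5.5,23) (9,13.5) (15,24) (18,32.5)
edge 0: (2.5,31.5)→(5.5,23)  cross = 2.5·23 − 5.5·31.5 = -115.7500; (r_i+r_j)·cross = 8·-115.7500 = -926.0000
edge 1: (5.5,23)→(9,13.5)  cross = 5.5·13.5 − 9·23 = -132.7500; (r_i+r_j)·cross = 14.5·-132.7500 = -1924.8750
edge 2: (9,13.5)→(15,24)  cross = 9·24 − 15·13.5 = 13.5000; (r_i+r_j)·cross = 24·13.5000 = 324.0000
edge 3: (15,24)→(18,32.5)  cross = 15·32.5 − 18·24 = 55.5000; (r_i+r_j)·cross = 33·55.5000 = 1831.5000
edge 4: (18,32.5)→(2.5,31.5)  cross = 18·31.5 − 2.5·32.5 = 485.7500; (r_i+r_j)·cross = 20.5·485.7500 = 9957.8750
Σcross = 306.2500 → A = |Σcross|/2 = 153.1250 mm²
Σ(r_i+r_j)·cross = 9262.5000 → first moment M = |Σ|/6 = 1543.7500
R_c = M/A = 1543.7500/153.1250 = 10.0816 mm
θ = 217° = 3.787364 rad
V = θ·R_c·A = 3.787364·10.0816·153.1250 = 5846.744 mm³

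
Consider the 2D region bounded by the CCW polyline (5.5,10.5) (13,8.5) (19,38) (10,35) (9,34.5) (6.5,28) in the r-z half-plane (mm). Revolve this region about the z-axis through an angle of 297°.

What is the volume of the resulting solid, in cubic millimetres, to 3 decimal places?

Volume = 14873.340 mm³

Profile (r,z), 6 vertices: (5.5,10.5) (13,8.5) (19,38) (10,35) (9,34.5) (6.5,28)
edge 0: (5.5,10.5)→(13,8.5)  cross = 5.5·8.5 − 13·10.5 = -89.7500; (r_i+r_j)·cross = 18.5·-89.7500 = -1660.3750
edge 1: (13,8.5)→(19,38)  cross = 13·38 − 19·8.5 = 332.5000; (r_i+r_j)·cross = 32·332.5000 = 10640.0000
edge 2: (19,38)→(10,35)  cross = 19·35 − 10·38 = 285.0000; (r_i+r_j)·cross = 29·285.0000 = 8265.0000
edge 3: (10,35)→(9,34.5)  cross = 10·34.5 − 9·35 = 30.0000; (r_i+r_j)·cross = 19·30.0000 = 570.0000
edge 4: (9,34.5)→(6.5,28)  cross = 9·28 − 6.5·34.5 = 27.7500; (r_i+r_j)·cross = 15.5·27.7500 = 430.1250
edge 5: (6.5,28)→(5.5,10.5)  cross = 6.5·10.5 − 5.5·28 = -85.7500; (r_i+r_j)·cross = 12·-85.7500 = -1029.0000
Σcross = 499.7500 → A = |Σcross|/2 = 249.8750 mm²
Σ(r_i+r_j)·cross = 17215.7500 → first moment M = |Σ|/6 = 2869.2917
R_c = M/A = 2869.2917/249.8750 = 11.4829 mm
θ = 297° = 5.183628 rad
V = θ·R_c·A = 5.183628·11.4829·249.8750 = 14873.340 mm³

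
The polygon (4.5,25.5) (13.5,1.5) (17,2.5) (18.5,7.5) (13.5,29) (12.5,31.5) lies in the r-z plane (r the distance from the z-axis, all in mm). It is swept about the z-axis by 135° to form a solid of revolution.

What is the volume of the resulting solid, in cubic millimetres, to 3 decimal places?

Profile (r,z), 6 vertices: (4.5,25.5) (13.5,1.5) (17,2.5) (18.5,7.5) (13.5,29) (12.5,31.5)
edge 0: (4.5,25.5)→(13.5,1.5)  cross = 4.5·1.5 − 13.5·25.5 = -337.5000; (r_i+r_j)·cross = 18·-337.5000 = -6075.0000
edge 1: (13.5,1.5)→(17,2.5)  cross = 13.5·2.5 − 17·1.5 = 8.2500; (r_i+r_j)·cross = 30.5·8.2500 = 251.6250
edge 2: (17,2.5)→(18.5,7.5)  cross = 17·7.5 − 18.5·2.5 = 81.2500; (r_i+r_j)·cross = 35.5·81.2500 = 2884.3750
edge 3: (18.5,7.5)→(13.5,29)  cross = 18.5·29 − 13.5·7.5 = 435.2500; (r_i+r_j)·cross = 32·435.2500 = 13928.0000
edge 4: (13.5,29)→(12.5,31.5)  cross = 13.5·31.5 − 12.5·29 = 62.7500; (r_i+r_j)·cross = 26·62.7500 = 1631.5000
edge 5: (12.5,31.5)→(4.5,25.5)  cross = 12.5·25.5 − 4.5·31.5 = 177.0000; (r_i+r_j)·cross = 17·177.0000 = 3009.0000
Σcross = 427.0000 → A = |Σcross|/2 = 213.5000 mm²
Σ(r_i+r_j)·cross = 15629.5000 → first moment M = |Σ|/6 = 2604.9167
R_c = M/A = 2604.9167/213.5000 = 12.2010 mm
θ = 135° = 2.356194 rad
V = θ·R_c·A = 2.356194·12.2010·213.5000 = 6137.690 mm³

Volume = 6137.690 mm³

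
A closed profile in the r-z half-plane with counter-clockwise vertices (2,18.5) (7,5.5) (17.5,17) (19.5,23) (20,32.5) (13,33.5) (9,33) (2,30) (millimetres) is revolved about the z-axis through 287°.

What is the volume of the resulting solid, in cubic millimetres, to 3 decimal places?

Profile (r,z), 8 vertices: (2,18.5) (7,5.5) (17.5,17) (19.5,23) (20,32.5) (13,33.5) (9,33) (2,30)
edge 0: (2,18.5)→(7,5.5)  cross = 2·5.5 − 7·18.5 = -118.5000; (r_i+r_j)·cross = 9·-118.5000 = -1066.5000
edge 1: (7,5.5)→(17.5,17)  cross = 7·17 − 17.5·5.5 = 22.7500; (r_i+r_j)·cross = 24.5·22.7500 = 557.3750
edge 2: (17.5,17)→(19.5,23)  cross = 17.5·23 − 19.5·17 = 71.0000; (r_i+r_j)·cross = 37·71.0000 = 2627.0000
edge 3: (19.5,23)→(20,32.5)  cross = 19.5·32.5 − 20·23 = 173.7500; (r_i+r_j)·cross = 39.5·173.7500 = 6863.1250
edge 4: (20,32.5)→(13,33.5)  cross = 20·33.5 − 13·32.5 = 247.5000; (r_i+r_j)·cross = 33·247.5000 = 8167.5000
edge 5: (13,33.5)→(9,33)  cross = 13·33 − 9·33.5 = 127.5000; (r_i+r_j)·cross = 22·127.5000 = 2805.0000
edge 6: (9,33)→(2,30)  cross = 9·30 − 2·33 = 204.0000; (r_i+r_j)·cross = 11·204.0000 = 2244.0000
edge 7: (2,30)→(2,18.5)  cross = 2·18.5 − 2·30 = -23.0000; (r_i+r_j)·cross = 4·-23.0000 = -92.0000
Σcross = 705.0000 → A = |Σcross|/2 = 352.5000 mm²
Σ(r_i+r_j)·cross = 22105.5000 → first moment M = |Σ|/6 = 3684.2500
R_c = M/A = 3684.2500/352.5000 = 10.4518 mm
θ = 287° = 5.009095 rad
V = θ·R_c·A = 5.009095·10.4518·352.5000 = 18454.758 mm³

Volume = 18454.758 mm³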